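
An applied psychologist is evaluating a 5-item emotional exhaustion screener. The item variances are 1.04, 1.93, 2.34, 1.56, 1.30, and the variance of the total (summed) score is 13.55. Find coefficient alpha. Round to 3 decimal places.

coefficient alpha = 0.496

Σσᵢ² = 1.04 + 1.93 + 2.34 + 1.56 + 1.30 = 8.17
α = (k/(k−1))·(1 − Σσᵢ²/σ²_T) = (5/4)·(1 − 8.17/13.55) = 0.496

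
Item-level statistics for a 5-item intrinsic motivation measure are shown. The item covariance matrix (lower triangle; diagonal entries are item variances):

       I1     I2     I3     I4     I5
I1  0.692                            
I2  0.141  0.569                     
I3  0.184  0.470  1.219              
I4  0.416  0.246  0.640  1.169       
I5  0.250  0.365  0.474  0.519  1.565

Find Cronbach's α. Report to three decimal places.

Cronbach's α = 0.734

Σσᵢ² = 0.692 + 0.569 + 1.219 + 1.169 + 1.565 = 5.214
Σ_{i<j} σ_ij = 3.705
σ²_total = 5.214 + 2 × 3.705 = 12.624
α = (k/(k−1))·(1 − Σσᵢ²/σ²_total) = (5/4)·(1 − 5.214/12.624) = 0.734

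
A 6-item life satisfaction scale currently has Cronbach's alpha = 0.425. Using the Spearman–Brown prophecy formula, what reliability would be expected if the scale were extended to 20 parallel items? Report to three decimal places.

predicted reliability = 0.711

Length factor m = 20/6 = 3.3333
α' = m·α / (1 + (m−1)·α)
   = 20/6 × 0.425 / (1 + (20/6 − 1) × 0.425)
   = 1.4167 / 1.9917 = 0.711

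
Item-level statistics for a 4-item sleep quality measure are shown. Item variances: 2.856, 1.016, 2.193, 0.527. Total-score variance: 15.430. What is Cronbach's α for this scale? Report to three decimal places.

α = 0.764

Σσᵢ² = 2.856 + 1.016 + 2.193 + 0.527 = 6.592
α = (k/(k−1))·(1 − Σσᵢ²/Var(T)) = (4/3)·(1 − 6.592/15.430) = 0.764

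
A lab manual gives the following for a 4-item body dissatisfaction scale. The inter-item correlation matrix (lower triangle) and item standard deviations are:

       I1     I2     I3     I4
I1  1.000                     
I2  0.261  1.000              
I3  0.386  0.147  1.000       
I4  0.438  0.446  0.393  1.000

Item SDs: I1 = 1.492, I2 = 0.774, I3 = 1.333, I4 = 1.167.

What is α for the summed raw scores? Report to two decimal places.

α = 0.67

Σσ²ᵢ = 1.492² + 0.774² + 1.333² + 1.167² = 5.9639
Covariances σ_ij = r_ij · s_i · s_j:
  σ(I1,I2) = 0.261 × 1.492 × 0.774 = 0.3014
  σ(I1,I3) = 0.386 × 1.492 × 1.333 = 0.7677
  σ(I1,I4) = 0.438 × 1.492 × 1.167 = 0.7626
  σ(I2,I3) = 0.147 × 0.774 × 1.333 = 0.1517
  σ(I2,I4) = 0.446 × 0.774 × 1.167 = 0.4029
  σ(I3,I4) = 0.393 × 1.333 × 1.167 = 0.6114
σ²_T = Σσ²ᵢ + 2·Σσ_ij = 5.9639 + 2 × 2.9977 = 11.9593
α = (4/3)·(1 − 5.9639/11.9593) = 0.67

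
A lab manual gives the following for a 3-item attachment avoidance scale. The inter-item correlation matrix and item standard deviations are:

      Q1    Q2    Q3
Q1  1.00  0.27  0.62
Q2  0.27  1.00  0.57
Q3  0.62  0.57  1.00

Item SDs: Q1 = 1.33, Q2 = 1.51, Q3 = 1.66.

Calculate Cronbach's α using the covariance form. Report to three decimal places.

Σσ²ᵢ = 1.33² + 1.51² + 1.66² = 6.8046
Covariances σ_ij = r_ij · s_i · s_j:
  σ(Q1,Q2) = 0.27 × 1.33 × 1.51 = 0.5422
  σ(Q1,Q3) = 0.62 × 1.33 × 1.66 = 1.3688
  σ(Q2,Q3) = 0.57 × 1.51 × 1.66 = 1.4288
σ²_T = Σσ²ᵢ + 2·Σσ_ij = 6.8046 + 2 × 3.3398 = 13.4842
α = (3/2)·(1 − 6.8046/13.4842) = 0.743

Cronbach's α = 0.743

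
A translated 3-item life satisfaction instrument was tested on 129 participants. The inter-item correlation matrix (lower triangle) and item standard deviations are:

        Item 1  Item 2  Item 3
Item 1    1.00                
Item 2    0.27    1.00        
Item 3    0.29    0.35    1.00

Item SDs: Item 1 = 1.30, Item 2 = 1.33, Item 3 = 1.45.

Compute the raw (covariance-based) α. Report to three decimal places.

α = 0.567

Σσ²ᵢ = 1.30² + 1.33² + 1.45² = 5.5614
Covariances σ_ij = r_ij · s_i · s_j:
  σ(Item 1,Item 2) = 0.27 × 1.30 × 1.33 = 0.4668
  σ(Item 1,Item 3) = 0.29 × 1.30 × 1.45 = 0.5466
  σ(Item 2,Item 3) = 0.35 × 1.33 × 1.45 = 0.6750
σ²_T = Σσ²ᵢ + 2·Σσ_ij = 5.5614 + 2 × 1.6884 = 8.9382
α = (3/2)·(1 − 5.5614/8.9382) = 0.567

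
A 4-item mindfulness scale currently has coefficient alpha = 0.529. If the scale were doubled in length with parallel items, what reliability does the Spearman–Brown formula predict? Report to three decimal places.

Length factor m = 2
α' = m·α / (1 + (m−1)·α)
   = 2 × 0.529 / (1 + (2 − 1) × 0.529)
   = 1.0580 / 1.5290 = 0.692

predicted reliability = 0.692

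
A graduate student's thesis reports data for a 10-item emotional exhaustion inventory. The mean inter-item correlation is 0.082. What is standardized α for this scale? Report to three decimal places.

α = 0.472

Standardized α = k·r̄ / (1 + (k−1)·r̄) = 10 × 0.082 / (1 + 9 × 0.082)
  = 0.8200 / 1.7380 = 0.472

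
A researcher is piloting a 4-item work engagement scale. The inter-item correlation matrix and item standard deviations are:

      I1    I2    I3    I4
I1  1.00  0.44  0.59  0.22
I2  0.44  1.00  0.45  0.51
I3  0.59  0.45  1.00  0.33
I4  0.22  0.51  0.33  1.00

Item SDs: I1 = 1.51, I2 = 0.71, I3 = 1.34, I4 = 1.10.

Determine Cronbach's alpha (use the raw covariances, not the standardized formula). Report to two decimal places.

Cronbach's alpha = 0.71

Σσ²ᵢ = 1.51² + 0.71² + 1.34² + 1.10² = 5.7898
Covariances σ_ij = r_ij · s_i · s_j:
  σ(I1,I2) = 0.44 × 1.51 × 0.71 = 0.4717
  σ(I1,I3) = 0.59 × 1.51 × 1.34 = 1.1938
  σ(I1,I4) = 0.22 × 1.51 × 1.10 = 0.3654
  σ(I2,I3) = 0.45 × 0.71 × 1.34 = 0.4281
  σ(I2,I4) = 0.51 × 0.71 × 1.10 = 0.3983
  σ(I3,I4) = 0.33 × 1.34 × 1.10 = 0.4864
σ²_T = Σσ²ᵢ + 2·Σσ_ij = 5.7898 + 2 × 3.3437 = 12.4772
α = (4/3)·(1 − 5.7898/12.4772) = 0.71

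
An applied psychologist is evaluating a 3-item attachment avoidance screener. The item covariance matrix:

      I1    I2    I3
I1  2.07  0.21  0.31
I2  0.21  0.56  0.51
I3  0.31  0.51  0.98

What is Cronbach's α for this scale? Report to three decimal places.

α = 0.545

Σσ²ᵢ = 2.07 + 0.56 + 0.98 = 3.61
Sum of the distinct covariances = 1.03
σ²_T = 3.61 + 2 × 1.03 = 5.67
α = (k/(k−1))·(1 − Σσ²ᵢ/σ²_T) = (3/2)·(1 − 3.61/5.67) = 0.545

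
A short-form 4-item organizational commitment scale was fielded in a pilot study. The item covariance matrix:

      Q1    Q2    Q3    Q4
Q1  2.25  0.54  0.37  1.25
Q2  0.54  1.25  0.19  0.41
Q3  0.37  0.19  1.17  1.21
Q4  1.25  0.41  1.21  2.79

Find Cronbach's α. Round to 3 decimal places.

sum of item variances = 2.25 + 1.25 + 1.17 + 2.79 = 7.46
Sum of the distinct covariances = 3.97
total variance = 7.46 + 2 × 3.97 = 15.40
α = (k/(k−1))·(1 − sum of item variances/total variance) = (4/3)·(1 − 7.46/15.40) = 0.687

α = 0.687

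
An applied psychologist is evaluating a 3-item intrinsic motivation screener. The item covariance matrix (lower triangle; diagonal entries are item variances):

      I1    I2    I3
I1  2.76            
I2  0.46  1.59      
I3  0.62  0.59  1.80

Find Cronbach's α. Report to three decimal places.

Σσ²ᵢ = 2.76 + 1.59 + 1.80 = 6.15
Sum of off-diagonal covariances = 1.67
total variance = 6.15 + 2 × 1.67 = 9.49
α = (k/(k−1))·(1 − Σσ²ᵢ/total variance) = (3/2)·(1 − 6.15/9.49) = 0.528

α = 0.528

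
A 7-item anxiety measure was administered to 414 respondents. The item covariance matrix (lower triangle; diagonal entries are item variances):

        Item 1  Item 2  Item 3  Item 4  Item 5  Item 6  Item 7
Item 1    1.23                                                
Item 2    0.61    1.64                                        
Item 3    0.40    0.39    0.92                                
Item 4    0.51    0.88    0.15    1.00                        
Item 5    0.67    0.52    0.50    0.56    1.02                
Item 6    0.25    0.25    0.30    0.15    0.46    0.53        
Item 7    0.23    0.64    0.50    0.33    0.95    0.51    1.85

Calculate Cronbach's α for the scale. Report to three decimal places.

α = 0.822

ΣVar(i) = 1.23 + 1.64 + 0.92 + 1.00 + 1.02 + 0.53 + 1.85 = 8.19
Sum of the distinct covariances = 9.76
Var(T) = 8.19 + 2 × 9.76 = 27.71
α = (k/(k−1))·(1 − ΣVar(i)/Var(T)) = (7/6)·(1 − 8.19/27.71) = 0.822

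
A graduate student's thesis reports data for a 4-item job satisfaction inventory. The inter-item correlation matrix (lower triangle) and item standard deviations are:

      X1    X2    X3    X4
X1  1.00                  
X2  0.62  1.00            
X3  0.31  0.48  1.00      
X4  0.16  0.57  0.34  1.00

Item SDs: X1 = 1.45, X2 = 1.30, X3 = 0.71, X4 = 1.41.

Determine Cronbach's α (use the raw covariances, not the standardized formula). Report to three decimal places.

Σσ²ᵢ = 1.45² + 1.30² + 0.71² + 1.41² = 6.2847
Covariances σ_ij = r_ij · s_i · s_j:
  σ(X1,X2) = 0.62 × 1.45 × 1.30 = 1.1687
  σ(X1,X3) = 0.31 × 1.45 × 0.71 = 0.3191
  σ(X1,X4) = 0.16 × 1.45 × 1.41 = 0.3271
  σ(X2,X3) = 0.48 × 1.30 × 0.71 = 0.4430
  σ(X2,X4) = 0.57 × 1.30 × 1.41 = 1.0448
  σ(X3,X4) = 0.34 × 0.71 × 1.41 = 0.3404
σ²_T = Σσ²ᵢ + 2·Σσ_ij = 6.2847 + 2 × 3.6431 = 13.5709
α = (4/3)·(1 − 6.2847/13.5709) = 0.716

Cronbach's α = 0.716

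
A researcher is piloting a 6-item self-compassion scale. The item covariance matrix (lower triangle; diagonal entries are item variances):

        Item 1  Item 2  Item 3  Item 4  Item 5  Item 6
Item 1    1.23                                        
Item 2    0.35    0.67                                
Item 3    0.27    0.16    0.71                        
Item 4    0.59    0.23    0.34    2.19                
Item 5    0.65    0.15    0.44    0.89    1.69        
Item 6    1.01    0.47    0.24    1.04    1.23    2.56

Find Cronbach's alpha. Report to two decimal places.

ΣVar(i) = 1.23 + 0.67 + 0.71 + 2.19 + 1.69 + 2.56 = 9.05
Sum of off-diagonal covariances = 8.06
σ²_total = 9.05 + 2 × 8.06 = 25.17
α = (k/(k−1))·(1 − ΣVar(i)/σ²_total) = (6/5)·(1 − 9.05/25.17) = 0.77

Cronbach's alpha = 0.77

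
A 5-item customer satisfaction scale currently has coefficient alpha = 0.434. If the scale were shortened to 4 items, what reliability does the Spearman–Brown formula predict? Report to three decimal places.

predicted reliability = 0.380

Length factor m = 4/5 = 0.8000
α' = m·α / (1 − (1−m)·α)
   = 4/5 × 0.434 / (1 − (1 − 4/5) × 0.434)
   = 0.3472 / 0.9132 = 0.380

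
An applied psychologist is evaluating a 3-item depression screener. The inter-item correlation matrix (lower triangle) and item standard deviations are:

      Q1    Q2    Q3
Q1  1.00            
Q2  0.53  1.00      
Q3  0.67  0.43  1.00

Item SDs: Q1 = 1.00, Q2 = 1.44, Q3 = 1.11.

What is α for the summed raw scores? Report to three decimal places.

α = 0.757

Σσ²ᵢ = 1.00² + 1.44² + 1.11² = 4.3057
Covariances σ_ij = r_ij · s_i · s_j:
  σ(Q1,Q2) = 0.53 × 1.00 × 1.44 = 0.7632
  σ(Q1,Q3) = 0.67 × 1.00 × 1.11 = 0.7437
  σ(Q2,Q3) = 0.43 × 1.44 × 1.11 = 0.6873
σ²_T = Σσ²ᵢ + 2·Σσ_ij = 4.3057 + 2 × 2.1942 = 8.6941
α = (3/2)·(1 − 4.3057/8.6941) = 0.757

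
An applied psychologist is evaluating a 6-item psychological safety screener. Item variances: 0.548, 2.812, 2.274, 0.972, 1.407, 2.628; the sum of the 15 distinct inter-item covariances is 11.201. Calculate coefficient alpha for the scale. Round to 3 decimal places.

α = 0.814

sum of item variances = 0.548 + 2.812 + 2.274 + 0.972 + 1.407 + 2.628 = 10.641
Sum of distinct covariances = 11.201
σ²_total = sum of item variances + 2·Σcov = 10.641 + 2 × 11.201 = 33.043
α = (6/5)·(1 − 10.641/33.043) = 0.814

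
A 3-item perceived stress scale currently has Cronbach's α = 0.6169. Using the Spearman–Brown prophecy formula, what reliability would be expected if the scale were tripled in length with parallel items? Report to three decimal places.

Length factor m = 3
α' = m·α / (1 + (m−1)·α)
   = 3 × 0.6169 / (1 + (3 − 1) × 0.6169)
   = 1.8507 / 2.2338 = 0.828

predicted reliability = 0.828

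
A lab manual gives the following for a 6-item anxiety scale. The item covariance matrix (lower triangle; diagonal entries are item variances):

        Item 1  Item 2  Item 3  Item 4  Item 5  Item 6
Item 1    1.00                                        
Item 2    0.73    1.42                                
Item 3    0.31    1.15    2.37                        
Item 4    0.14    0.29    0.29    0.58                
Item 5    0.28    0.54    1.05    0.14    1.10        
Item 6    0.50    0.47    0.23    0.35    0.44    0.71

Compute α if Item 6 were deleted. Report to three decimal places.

Remaining items: Item 1, Item 2, Item 3, Item 4, Item 5 (k = 5).
Σσᵢ² = 1.00 + 1.42 + 2.37 + 0.58 + 1.10 = 6.47
total variance = 6.47 + 2 × 4.92 = 16.31
α (item deleted) = (5/4)·(1 − 6.47/16.31) = 0.754

α = 0.754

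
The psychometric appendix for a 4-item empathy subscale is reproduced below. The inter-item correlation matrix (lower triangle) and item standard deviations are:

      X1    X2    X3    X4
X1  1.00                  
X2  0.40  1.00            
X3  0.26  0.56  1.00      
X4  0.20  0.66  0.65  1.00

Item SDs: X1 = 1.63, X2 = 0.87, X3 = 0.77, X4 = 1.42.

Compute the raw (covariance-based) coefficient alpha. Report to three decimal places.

coefficient alpha = 0.693

Σσ²ᵢ = 1.63² + 0.87² + 0.77² + 1.42² = 6.0231
Covariances σ_ij = r_ij · s_i · s_j:
  σ(X1,X2) = 0.40 × 1.63 × 0.87 = 0.5672
  σ(X1,X3) = 0.26 × 1.63 × 0.77 = 0.3263
  σ(X1,X4) = 0.20 × 1.63 × 1.42 = 0.4629
  σ(X2,X3) = 0.56 × 0.87 × 0.77 = 0.3751
  σ(X2,X4) = 0.66 × 0.87 × 1.42 = 0.8154
  σ(X3,X4) = 0.65 × 0.77 × 1.42 = 0.7107
σ²_T = Σσ²ᵢ + 2·Σσ_ij = 6.0231 + 2 × 3.2576 = 12.5383
α = (4/3)·(1 − 6.0231/12.5383) = 0.693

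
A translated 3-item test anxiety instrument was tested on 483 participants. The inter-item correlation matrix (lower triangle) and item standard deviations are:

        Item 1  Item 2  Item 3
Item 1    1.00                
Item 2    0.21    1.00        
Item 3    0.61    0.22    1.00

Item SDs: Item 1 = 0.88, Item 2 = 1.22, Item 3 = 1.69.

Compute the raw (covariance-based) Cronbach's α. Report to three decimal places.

α = 0.574

Σσ²ᵢ = 0.88² + 1.22² + 1.69² = 5.1189
Covariances σ_ij = r_ij · s_i · s_j:
  σ(Item 1,Item 2) = 0.21 × 0.88 × 1.22 = 0.2255
  σ(Item 1,Item 3) = 0.61 × 0.88 × 1.69 = 0.9072
  σ(Item 2,Item 3) = 0.22 × 1.22 × 1.69 = 0.4536
σ²_T = Σσ²ᵢ + 2·Σσ_ij = 5.1189 + 2 × 1.5863 = 8.2915
α = (3/2)·(1 − 5.1189/8.2915) = 0.574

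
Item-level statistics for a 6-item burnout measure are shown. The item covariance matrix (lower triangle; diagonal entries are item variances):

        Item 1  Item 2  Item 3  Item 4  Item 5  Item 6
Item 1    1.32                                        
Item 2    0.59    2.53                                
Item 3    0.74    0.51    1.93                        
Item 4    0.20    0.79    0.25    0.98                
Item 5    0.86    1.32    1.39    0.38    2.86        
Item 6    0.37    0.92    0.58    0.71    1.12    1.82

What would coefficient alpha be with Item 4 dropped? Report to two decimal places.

α = 0.77

Remaining items: Item 1, Item 2, Item 3, Item 5, Item 6 (k = 5).
Σσᵢ² = 1.32 + 2.53 + 1.93 + 2.86 + 1.82 = 10.46
σ²_total = 10.46 + 2 × 8.40 = 27.26
α (item deleted) = (5/4)·(1 − 10.46/27.26) = 0.77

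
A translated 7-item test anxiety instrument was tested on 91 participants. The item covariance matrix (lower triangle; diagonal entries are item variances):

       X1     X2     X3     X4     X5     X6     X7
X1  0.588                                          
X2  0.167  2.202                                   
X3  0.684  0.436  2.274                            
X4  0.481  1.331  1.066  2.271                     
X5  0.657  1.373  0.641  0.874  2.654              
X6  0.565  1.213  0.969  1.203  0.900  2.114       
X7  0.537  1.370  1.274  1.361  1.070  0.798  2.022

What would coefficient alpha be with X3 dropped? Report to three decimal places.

Remaining items: X1, X2, X4, X5, X6, X7 (k = 6).
ΣVar(i) = 0.588 + 2.202 + 2.271 + 2.654 + 2.114 + 2.022 = 11.851
σ²_T = 11.851 + 2 × 13.900 = 39.651
α (item deleted) = (6/5)·(1 − 11.851/39.651) = 0.841

coefficient alpha = 0.841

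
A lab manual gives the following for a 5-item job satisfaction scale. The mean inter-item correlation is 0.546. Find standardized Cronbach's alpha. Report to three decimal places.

standardized Cronbach's alpha = 0.857

Standardized α = k·r̄ / (1 + (k−1)·r̄) = 5 × 0.546 / (1 + 4 × 0.546)
  = 2.7300 / 3.1840 = 0.857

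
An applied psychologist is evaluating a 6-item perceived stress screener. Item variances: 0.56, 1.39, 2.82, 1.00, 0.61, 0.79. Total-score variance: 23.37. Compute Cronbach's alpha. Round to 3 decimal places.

Cronbach's alpha = 0.832

sum of item variances = 0.56 + 1.39 + 2.82 + 1.00 + 0.61 + 0.79 = 7.17
α = (k/(k−1))·(1 − sum of item variances/Var(T)) = (6/5)·(1 − 7.17/23.37) = 0.832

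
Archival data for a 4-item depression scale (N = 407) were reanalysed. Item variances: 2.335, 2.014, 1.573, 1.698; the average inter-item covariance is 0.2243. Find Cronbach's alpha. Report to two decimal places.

Σσ²ᵢ = 2.335 + 2.014 + 1.573 + 1.698 = 7.620
Sum of the 6 distinct covariances = 6 × 0.2243 = 1.3458
Var(T) = Σσ²ᵢ + 2·Σcov = 7.620 + 2 × 1.3458 = 10.3116
α = (4/3)·(1 − 7.620/10.3116) = 0.35

α = 0.35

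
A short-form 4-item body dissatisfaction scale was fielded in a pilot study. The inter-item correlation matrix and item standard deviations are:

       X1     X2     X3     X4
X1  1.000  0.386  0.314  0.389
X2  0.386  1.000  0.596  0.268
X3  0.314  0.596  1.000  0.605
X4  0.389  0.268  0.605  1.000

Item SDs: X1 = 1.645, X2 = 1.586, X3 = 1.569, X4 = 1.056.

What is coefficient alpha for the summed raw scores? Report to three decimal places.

Σσ²ᵢ = 1.645² + 1.586² + 1.569² + 1.056² = 8.7983
Covariances σ_ij = r_ij · s_i · s_j:
  σ(X1,X2) = 0.386 × 1.645 × 1.586 = 1.0071
  σ(X1,X3) = 0.314 × 1.645 × 1.569 = 0.8104
  σ(X1,X4) = 0.389 × 1.645 × 1.056 = 0.6757
  σ(X2,X3) = 0.596 × 1.586 × 1.569 = 1.4831
  σ(X2,X4) = 0.268 × 1.586 × 1.056 = 0.4489
  σ(X3,X4) = 0.605 × 1.569 × 1.056 = 1.0024
σ²_T = Σσ²ᵢ + 2·Σσ_ij = 8.7983 + 2 × 5.4276 = 19.6535
α = (4/3)·(1 − 8.7983/19.6535) = 0.736

coefficient alpha = 0.736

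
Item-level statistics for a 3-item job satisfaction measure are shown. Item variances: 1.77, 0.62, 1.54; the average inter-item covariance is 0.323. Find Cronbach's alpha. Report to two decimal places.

Σσ²ᵢ = 1.77 + 0.62 + 1.54 = 3.93
Sum of the 3 distinct covariances = 3 × 0.323 = 0.969
total variance = Σσ²ᵢ + 2·Σcov = 3.93 + 2 × 0.969 = 5.868
α = (3/2)·(1 − 3.93/5.868) = 0.50

Cronbach's alpha = 0.50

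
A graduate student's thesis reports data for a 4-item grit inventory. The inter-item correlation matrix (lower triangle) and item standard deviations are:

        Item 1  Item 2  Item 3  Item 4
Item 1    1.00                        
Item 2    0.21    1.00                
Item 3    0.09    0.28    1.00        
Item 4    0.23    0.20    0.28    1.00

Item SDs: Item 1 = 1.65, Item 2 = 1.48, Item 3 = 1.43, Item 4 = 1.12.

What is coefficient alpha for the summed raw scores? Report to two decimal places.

Σσ²ᵢ = 1.65² + 1.48² + 1.43² + 1.12² = 8.2122
Covariances σ_ij = r_ij · s_i · s_j:
  σ(Item 1,Item 2) = 0.21 × 1.65 × 1.48 = 0.5128
  σ(Item 1,Item 3) = 0.09 × 1.65 × 1.43 = 0.2124
  σ(Item 1,Item 4) = 0.23 × 1.65 × 1.12 = 0.4250
  σ(Item 2,Item 3) = 0.28 × 1.48 × 1.43 = 0.5926
  σ(Item 2,Item 4) = 0.20 × 1.48 × 1.12 = 0.3315
  σ(Item 3,Item 4) = 0.28 × 1.43 × 1.12 = 0.4484
σ²_T = Σσ²ᵢ + 2·Σσ_ij = 8.2122 + 2 × 2.5227 = 13.2576
α = (4/3)·(1 − 8.2122/13.2576) = 0.51

α = 0.51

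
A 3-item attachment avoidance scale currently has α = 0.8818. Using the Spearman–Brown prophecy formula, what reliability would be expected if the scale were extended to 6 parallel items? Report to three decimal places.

predicted reliability = 0.937

Length factor m = 6/3 = 2.0000
α' = m·α / (1 + (m−1)·α)
   = 6/3 × 0.8818 / (1 + (6/3 − 1) × 0.8818)
   = 1.7636 / 1.8818 = 0.937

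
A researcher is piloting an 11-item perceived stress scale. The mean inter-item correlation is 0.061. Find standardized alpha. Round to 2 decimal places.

α = 0.42

Standardized α = k·r̄ / (1 + (k−1)·r̄) = 11 × 0.061 / (1 + 10 × 0.061)
  = 0.6710 / 1.6100 = 0.42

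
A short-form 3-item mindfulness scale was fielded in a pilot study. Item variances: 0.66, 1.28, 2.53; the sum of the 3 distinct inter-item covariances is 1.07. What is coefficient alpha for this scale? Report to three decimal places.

Σσᵢ² = 0.66 + 1.28 + 2.53 = 4.47
Sum of distinct covariances = 1.07
Var(T) = Σσᵢ² + 2·Σcov = 4.47 + 2 × 1.07 = 6.61
α = (3/2)·(1 − 4.47/6.61) = 0.486

α = 0.486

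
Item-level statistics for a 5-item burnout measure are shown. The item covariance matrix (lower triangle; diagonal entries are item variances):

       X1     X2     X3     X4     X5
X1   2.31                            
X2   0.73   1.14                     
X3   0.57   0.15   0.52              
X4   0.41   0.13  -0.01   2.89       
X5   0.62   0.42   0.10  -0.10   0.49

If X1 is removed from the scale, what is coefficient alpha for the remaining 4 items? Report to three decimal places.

coefficient alpha = 0.287

Remaining items: X2, X3, X4, X5 (k = 4).
ΣVar(i) = 1.14 + 0.52 + 2.89 + 0.49 = 5.04
Var(T) = 5.04 + 2 × 0.69 = 6.42
α (item deleted) = (4/3)·(1 − 5.04/6.42) = 0.287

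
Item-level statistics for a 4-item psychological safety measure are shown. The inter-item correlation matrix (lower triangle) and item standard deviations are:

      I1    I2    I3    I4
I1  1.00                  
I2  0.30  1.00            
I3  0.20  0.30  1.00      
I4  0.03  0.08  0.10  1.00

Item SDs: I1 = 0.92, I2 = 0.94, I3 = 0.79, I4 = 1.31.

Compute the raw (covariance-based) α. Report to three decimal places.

α = 0.398

Σσ²ᵢ = 0.92² + 0.94² + 0.79² + 1.31² = 4.0702
Covariances σ_ij = r_ij · s_i · s_j:
  σ(I1,I2) = 0.30 × 0.92 × 0.94 = 0.2594
  σ(I1,I3) = 0.20 × 0.92 × 0.79 = 0.1454
  σ(I1,I4) = 0.03 × 0.92 × 1.31 = 0.0362
  σ(I2,I3) = 0.30 × 0.94 × 0.79 = 0.2228
  σ(I2,I4) = 0.08 × 0.94 × 1.31 = 0.0985
  σ(I3,I4) = 0.10 × 0.79 × 1.31 = 0.1035
σ²_T = Σσ²ᵢ + 2·Σσ_ij = 4.0702 + 2 × 0.8658 = 5.8018
α = (4/3)·(1 − 4.0702/5.8018) = 0.398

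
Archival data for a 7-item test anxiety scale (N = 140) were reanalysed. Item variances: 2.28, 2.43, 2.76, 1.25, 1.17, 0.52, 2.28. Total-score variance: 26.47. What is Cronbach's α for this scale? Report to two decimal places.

sum of item variances = 2.28 + 2.43 + 2.76 + 1.25 + 1.17 + 0.52 + 2.28 = 12.69
α = (k/(k−1))·(1 − sum of item variances/σ²_total) = (7/6)·(1 − 12.69/26.47) = 0.61

Cronbach's α = 0.61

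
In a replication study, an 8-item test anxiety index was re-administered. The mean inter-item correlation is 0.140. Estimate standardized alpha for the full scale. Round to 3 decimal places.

Standardized α = k·r̄ / (1 + (k−1)·r̄) = 8 × 0.140 / (1 + 7 × 0.140)
  = 1.1200 / 1.9800 = 0.566

standardized alpha = 0.566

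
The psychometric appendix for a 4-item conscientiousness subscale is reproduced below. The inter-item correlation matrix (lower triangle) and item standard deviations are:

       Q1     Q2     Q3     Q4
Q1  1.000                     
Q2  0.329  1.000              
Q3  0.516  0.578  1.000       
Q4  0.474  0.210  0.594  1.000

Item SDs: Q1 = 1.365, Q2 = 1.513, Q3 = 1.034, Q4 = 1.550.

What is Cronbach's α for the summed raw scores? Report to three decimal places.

Σσ²ᵢ = 1.365² + 1.513² + 1.034² + 1.550² = 7.6241
Covariances σ_ij = r_ij · s_i · s_j:
  σ(Q1,Q2) = 0.329 × 1.365 × 1.513 = 0.6795
  σ(Q1,Q3) = 0.516 × 1.365 × 1.034 = 0.7283
  σ(Q1,Q4) = 0.474 × 1.365 × 1.550 = 1.0029
  σ(Q2,Q3) = 0.578 × 1.513 × 1.034 = 0.9042
  σ(Q2,Q4) = 0.210 × 1.513 × 1.550 = 0.4925
  σ(Q3,Q4) = 0.594 × 1.034 × 1.550 = 0.9520
σ²_T = Σσ²ᵢ + 2·Σσ_ij = 7.6241 + 2 × 4.7594 = 17.1429
α = (4/3)·(1 − 7.6241/17.1429) = 0.740

Cronbach's α = 0.740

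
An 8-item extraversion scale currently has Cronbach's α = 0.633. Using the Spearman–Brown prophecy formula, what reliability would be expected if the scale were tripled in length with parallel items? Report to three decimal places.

Length factor m = 3
α' = m·α / (1 + (m−1)·α)
   = 3 × 0.633 / (1 + (3 − 1) × 0.633)
   = 1.8990 / 2.2660 = 0.838

predicted reliability = 0.838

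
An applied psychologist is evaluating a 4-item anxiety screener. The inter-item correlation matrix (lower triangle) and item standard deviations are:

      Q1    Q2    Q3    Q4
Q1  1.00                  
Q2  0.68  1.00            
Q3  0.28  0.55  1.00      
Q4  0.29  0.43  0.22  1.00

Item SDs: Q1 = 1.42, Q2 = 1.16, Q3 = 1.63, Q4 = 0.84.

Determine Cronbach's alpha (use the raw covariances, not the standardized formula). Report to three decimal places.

Σσ²ᵢ = 1.42² + 1.16² + 1.63² + 0.84² = 6.7245
Covariances σ_ij = r_ij · s_i · s_j:
  σ(Q1,Q2) = 0.68 × 1.42 × 1.16 = 1.1201
  σ(Q1,Q3) = 0.28 × 1.42 × 1.63 = 0.6481
  σ(Q1,Q4) = 0.29 × 1.42 × 0.84 = 0.3459
  σ(Q2,Q3) = 0.55 × 1.16 × 1.63 = 1.0399
  σ(Q2,Q4) = 0.43 × 1.16 × 0.84 = 0.4190
  σ(Q3,Q4) = 0.22 × 1.63 × 0.84 = 0.3012
σ²_T = Σσ²ᵢ + 2·Σσ_ij = 6.7245 + 2 × 3.8742 = 14.4729
α = (4/3)·(1 − 6.7245/14.4729) = 0.714

Cronbach's alpha = 0.714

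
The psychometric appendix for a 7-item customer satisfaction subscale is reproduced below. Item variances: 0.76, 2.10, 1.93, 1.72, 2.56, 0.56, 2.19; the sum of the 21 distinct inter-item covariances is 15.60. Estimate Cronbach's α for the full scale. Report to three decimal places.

Cronbach's α = 0.846

ΣVar(i) = 0.76 + 2.10 + 1.93 + 1.72 + 2.56 + 0.56 + 2.19 = 11.82
Sum of distinct covariances = 15.60
σ²_total = ΣVar(i) + 2·Σcov = 11.82 + 2 × 15.60 = 43.02
α = (7/6)·(1 − 11.82/43.02) = 0.846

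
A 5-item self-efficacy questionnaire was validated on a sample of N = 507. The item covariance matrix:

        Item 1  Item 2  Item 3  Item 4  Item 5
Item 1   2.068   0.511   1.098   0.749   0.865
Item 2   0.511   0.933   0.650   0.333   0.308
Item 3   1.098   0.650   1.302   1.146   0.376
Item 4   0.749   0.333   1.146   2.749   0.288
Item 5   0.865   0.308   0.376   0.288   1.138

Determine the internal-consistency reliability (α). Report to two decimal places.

sum of item variances = 2.068 + 0.933 + 1.302 + 2.749 + 1.138 = 8.190
Σ_{i<j} σ_ij = 6.324
σ²_T = 8.190 + 2 × 6.324 = 20.838
α = (k/(k−1))·(1 − sum of item variances/σ²_T) = (5/4)·(1 − 8.190/20.838) = 0.76

α = 0.76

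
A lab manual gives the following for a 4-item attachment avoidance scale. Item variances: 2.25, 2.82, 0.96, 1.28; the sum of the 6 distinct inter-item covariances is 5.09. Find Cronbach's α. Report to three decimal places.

Σσ²ᵢ = 2.25 + 2.82 + 0.96 + 1.28 = 7.31
Sum of distinct covariances = 5.09
σ²_total = Σσ²ᵢ + 2·Σcov = 7.31 + 2 × 5.09 = 17.49
α = (4/3)·(1 − 7.31/17.49) = 0.776

Cronbach's α = 0.776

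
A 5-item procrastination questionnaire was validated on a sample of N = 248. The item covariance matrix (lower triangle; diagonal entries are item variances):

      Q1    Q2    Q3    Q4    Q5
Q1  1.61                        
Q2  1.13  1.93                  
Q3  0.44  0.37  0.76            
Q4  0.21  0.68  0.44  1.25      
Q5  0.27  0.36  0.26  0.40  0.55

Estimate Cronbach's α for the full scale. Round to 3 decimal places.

Cronbach's α = 0.749

sum of item variances = 1.61 + 1.93 + 0.76 + 1.25 + 0.55 = 6.10
Sum of the distinct covariances = 4.56
total variance = 6.10 + 2 × 4.56 = 15.22
α = (k/(k−1))·(1 − sum of item variances/total variance) = (5/4)·(1 − 6.10/15.22) = 0.749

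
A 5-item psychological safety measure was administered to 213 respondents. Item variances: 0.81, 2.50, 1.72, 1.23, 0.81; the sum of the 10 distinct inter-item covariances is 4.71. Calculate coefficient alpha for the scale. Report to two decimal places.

coefficient alpha = 0.71

Σσᵢ² = 0.81 + 2.50 + 1.72 + 1.23 + 0.81 = 7.07
Sum of distinct covariances = 4.71
σ²_T = Σσᵢ² + 2·Σcov = 7.07 + 2 × 4.71 = 16.49
α = (5/4)·(1 − 7.07/16.49) = 0.71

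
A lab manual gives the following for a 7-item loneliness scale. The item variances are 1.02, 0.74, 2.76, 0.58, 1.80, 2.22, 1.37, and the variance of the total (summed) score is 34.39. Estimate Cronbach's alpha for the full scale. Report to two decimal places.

α = 0.81

Σσ²ᵢ = 1.02 + 0.74 + 2.76 + 0.58 + 1.80 + 2.22 + 1.37 = 10.49
α = (k/(k−1))·(1 − Σσ²ᵢ/σ²_total) = (7/6)·(1 − 10.49/34.39) = 0.81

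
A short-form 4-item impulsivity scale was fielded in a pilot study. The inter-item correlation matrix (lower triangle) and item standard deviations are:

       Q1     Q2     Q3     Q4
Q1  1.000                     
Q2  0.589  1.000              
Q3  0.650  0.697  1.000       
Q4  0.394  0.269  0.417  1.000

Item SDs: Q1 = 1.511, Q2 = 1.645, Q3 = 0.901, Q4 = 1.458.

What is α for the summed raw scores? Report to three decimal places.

Σσ²ᵢ = 1.511² + 1.645² + 0.901² + 1.458² = 7.9267
Covariances σ_ij = r_ij · s_i · s_j:
  σ(Q1,Q2) = 0.589 × 1.511 × 1.645 = 1.4640
  σ(Q1,Q3) = 0.650 × 1.511 × 0.901 = 0.8849
  σ(Q1,Q4) = 0.394 × 1.511 × 1.458 = 0.8680
  σ(Q2,Q3) = 0.697 × 1.645 × 0.901 = 1.0331
  σ(Q2,Q4) = 0.269 × 1.645 × 1.458 = 0.6452
  σ(Q3,Q4) = 0.417 × 0.901 × 1.458 = 0.5478
σ²_T = Σσ²ᵢ + 2·Σσ_ij = 7.9267 + 2 × 5.4430 = 18.8127
α = (4/3)·(1 − 7.9267/18.8127) = 0.772

α = 0.772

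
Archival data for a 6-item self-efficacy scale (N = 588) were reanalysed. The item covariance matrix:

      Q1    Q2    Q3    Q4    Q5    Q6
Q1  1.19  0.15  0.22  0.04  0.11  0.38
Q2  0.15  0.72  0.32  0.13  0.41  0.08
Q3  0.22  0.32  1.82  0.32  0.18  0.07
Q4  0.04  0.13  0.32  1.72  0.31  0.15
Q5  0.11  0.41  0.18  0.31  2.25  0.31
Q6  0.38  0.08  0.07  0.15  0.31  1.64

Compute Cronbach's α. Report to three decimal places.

Cronbach's α = 0.486

sum of item variances = 1.19 + 0.72 + 1.82 + 1.72 + 2.25 + 1.64 = 9.34
Sum of off-diagonal covariances = 3.18
total variance = 9.34 + 2 × 3.18 = 15.70
α = (k/(k−1))·(1 − sum of item variances/total variance) = (6/5)·(1 − 9.34/15.70) = 0.486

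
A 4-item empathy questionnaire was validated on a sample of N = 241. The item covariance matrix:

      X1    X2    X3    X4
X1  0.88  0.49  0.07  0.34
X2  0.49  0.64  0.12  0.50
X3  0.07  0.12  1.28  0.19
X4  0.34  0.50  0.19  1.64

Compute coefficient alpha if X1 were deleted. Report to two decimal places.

coefficient alpha = 0.47

Remaining items: X2, X3, X4 (k = 3).
Σσ²ᵢ = 0.64 + 1.28 + 1.64 = 3.56
total variance = 3.56 + 2 × 0.81 = 5.18
α (item deleted) = (3/2)·(1 − 3.56/5.18) = 0.47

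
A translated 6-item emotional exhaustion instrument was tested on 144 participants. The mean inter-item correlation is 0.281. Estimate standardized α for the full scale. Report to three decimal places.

Standardized α = k·r̄ / (1 + (k−1)·r̄) = 6 × 0.281 / (1 + 5 × 0.281)
  = 1.6860 / 2.4050 = 0.701

standardized α = 0.701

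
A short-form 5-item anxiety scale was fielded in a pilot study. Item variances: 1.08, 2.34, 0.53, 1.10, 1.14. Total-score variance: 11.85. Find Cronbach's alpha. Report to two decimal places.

α = 0.60

Σσᵢ² = 1.08 + 2.34 + 0.53 + 1.10 + 1.14 = 6.19
α = (k/(k−1))·(1 − Σσᵢ²/σ²_T) = (5/4)·(1 − 6.19/11.85) = 0.60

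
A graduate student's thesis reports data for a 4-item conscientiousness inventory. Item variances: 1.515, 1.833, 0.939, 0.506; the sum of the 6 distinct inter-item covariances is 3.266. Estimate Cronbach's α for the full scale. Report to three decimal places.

α = 0.769

ΣVar(i) = 1.515 + 1.833 + 0.939 + 0.506 = 4.793
Sum of distinct covariances = 3.266
total variance = ΣVar(i) + 2·Σcov = 4.793 + 2 × 3.266 = 11.325
α = (4/3)·(1 − 4.793/11.325) = 0.769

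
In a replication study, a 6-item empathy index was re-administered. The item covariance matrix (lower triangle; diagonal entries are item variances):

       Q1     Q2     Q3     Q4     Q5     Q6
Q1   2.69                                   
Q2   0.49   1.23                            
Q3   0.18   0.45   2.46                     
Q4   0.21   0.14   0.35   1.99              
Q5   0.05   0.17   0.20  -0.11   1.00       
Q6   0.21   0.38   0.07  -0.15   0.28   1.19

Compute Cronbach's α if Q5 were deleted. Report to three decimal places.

α = 0.410

Remaining items: Q1, Q2, Q3, Q4, Q6 (k = 5).
ΣVar(i) = 2.69 + 1.23 + 2.46 + 1.99 + 1.19 = 9.56
σ²_T = 9.56 + 2 × 2.33 = 14.22
α (item deleted) = (5/4)·(1 − 9.56/14.22) = 0.410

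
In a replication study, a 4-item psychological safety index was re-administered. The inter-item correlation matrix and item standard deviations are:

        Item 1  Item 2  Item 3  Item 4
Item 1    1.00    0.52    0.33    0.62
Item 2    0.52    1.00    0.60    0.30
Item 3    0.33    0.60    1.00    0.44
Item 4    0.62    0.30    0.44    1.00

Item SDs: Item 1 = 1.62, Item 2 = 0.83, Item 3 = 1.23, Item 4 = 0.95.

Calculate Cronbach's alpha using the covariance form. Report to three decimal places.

Σσ²ᵢ = 1.62² + 0.83² + 1.23² + 0.95² = 5.7287
Covariances σ_ij = r_ij · s_i · s_j:
  σ(Item 1,Item 2) = 0.52 × 1.62 × 0.83 = 0.6992
  σ(Item 1,Item 3) = 0.33 × 1.62 × 1.23 = 0.6576
  σ(Item 1,Item 4) = 0.62 × 1.62 × 0.95 = 0.9542
  σ(Item 2,Item 3) = 0.60 × 0.83 × 1.23 = 0.6125
  σ(Item 2,Item 4) = 0.30 × 0.83 × 0.95 = 0.2365
  σ(Item 3,Item 4) = 0.44 × 1.23 × 0.95 = 0.5141
σ²_T = Σσ²ᵢ + 2·Σσ_ij = 5.7287 + 2 × 3.6741 = 13.0769
α = (4/3)·(1 − 5.7287/13.0769) = 0.749

Cronbach's alpha = 0.749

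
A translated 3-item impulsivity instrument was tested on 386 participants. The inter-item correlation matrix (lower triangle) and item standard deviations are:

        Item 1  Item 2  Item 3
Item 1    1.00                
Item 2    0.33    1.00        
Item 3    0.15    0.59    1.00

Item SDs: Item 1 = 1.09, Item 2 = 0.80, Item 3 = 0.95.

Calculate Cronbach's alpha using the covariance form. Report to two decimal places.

Σσ²ᵢ = 1.09² + 0.80² + 0.95² = 2.7306
Covariances σ_ij = r_ij · s_i · s_j:
  σ(Item 1,Item 2) = 0.33 × 1.09 × 0.80 = 0.2878
  σ(Item 1,Item 3) = 0.15 × 1.09 × 0.95 = 0.1553
  σ(Item 2,Item 3) = 0.59 × 0.80 × 0.95 = 0.4484
σ²_T = Σσ²ᵢ + 2·Σσ_ij = 2.7306 + 2 × 0.8915 = 4.5136
α = (3/2)·(1 − 2.7306/4.5136) = 0.59

α = 0.59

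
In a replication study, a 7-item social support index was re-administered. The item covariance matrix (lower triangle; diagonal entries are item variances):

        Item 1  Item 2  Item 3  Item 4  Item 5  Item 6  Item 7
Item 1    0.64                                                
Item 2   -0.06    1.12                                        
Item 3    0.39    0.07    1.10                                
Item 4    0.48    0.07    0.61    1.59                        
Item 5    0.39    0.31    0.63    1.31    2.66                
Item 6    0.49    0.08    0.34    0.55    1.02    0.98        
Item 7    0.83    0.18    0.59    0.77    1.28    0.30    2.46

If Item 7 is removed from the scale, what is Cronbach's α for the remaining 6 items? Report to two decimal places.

Remaining items: Item 1, Item 2, Item 3, Item 4, Item 5, Item 6 (k = 6).
Σσ²ᵢ = 0.64 + 1.12 + 1.10 + 1.59 + 2.66 + 0.98 = 8.09
σ²_total = 8.09 + 2 × 6.68 = 21.45
α (item deleted) = (6/5)·(1 − 8.09/21.45) = 0.75

Cronbach's α = 0.75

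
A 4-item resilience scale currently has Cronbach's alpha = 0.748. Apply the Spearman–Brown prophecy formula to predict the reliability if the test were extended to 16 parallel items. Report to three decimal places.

Length factor m = 16/4 = 4.0000
α' = m·α / (1 + (m−1)·α)
   = 16/4 × 0.748 / (1 + (16/4 − 1) × 0.748)
   = 2.9920 / 3.2440 = 0.922

predicted reliability = 0.922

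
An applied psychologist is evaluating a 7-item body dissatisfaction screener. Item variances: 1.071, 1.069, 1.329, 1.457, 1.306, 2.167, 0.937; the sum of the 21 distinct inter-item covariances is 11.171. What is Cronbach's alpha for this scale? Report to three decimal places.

α = 0.823

ΣVar(i) = 1.071 + 1.069 + 1.329 + 1.457 + 1.306 + 2.167 + 0.937 = 9.336
Sum of distinct covariances = 11.171
total variance = ΣVar(i) + 2·Σcov = 9.336 + 2 × 11.171 = 31.678
α = (7/6)·(1 − 9.336/31.678) = 0.823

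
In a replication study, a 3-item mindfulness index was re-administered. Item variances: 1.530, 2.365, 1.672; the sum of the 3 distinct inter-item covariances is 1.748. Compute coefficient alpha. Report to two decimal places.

coefficient alpha = 0.58

ΣVar(i) = 1.530 + 2.365 + 1.672 = 5.567
Sum of distinct covariances = 1.748
σ²_T = ΣVar(i) + 2·Σcov = 5.567 + 2 × 1.748 = 9.063
α = (3/2)·(1 − 5.567/9.063) = 0.58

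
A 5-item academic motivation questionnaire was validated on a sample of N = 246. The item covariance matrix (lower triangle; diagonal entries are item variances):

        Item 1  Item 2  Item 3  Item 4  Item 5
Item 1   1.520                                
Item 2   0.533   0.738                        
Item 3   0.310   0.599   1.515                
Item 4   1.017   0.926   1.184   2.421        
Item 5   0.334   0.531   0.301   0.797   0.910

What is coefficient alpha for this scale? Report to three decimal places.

coefficient alpha = 0.810

sum of item variances = 1.520 + 0.738 + 1.515 + 2.421 + 0.910 = 7.104
Σ_{i<j} σ_ij = 6.532
σ²_total = 7.104 + 2 × 6.532 = 20.168
α = (k/(k−1))·(1 − sum of item variances/σ²_total) = (5/4)·(1 − 7.104/20.168) = 0.810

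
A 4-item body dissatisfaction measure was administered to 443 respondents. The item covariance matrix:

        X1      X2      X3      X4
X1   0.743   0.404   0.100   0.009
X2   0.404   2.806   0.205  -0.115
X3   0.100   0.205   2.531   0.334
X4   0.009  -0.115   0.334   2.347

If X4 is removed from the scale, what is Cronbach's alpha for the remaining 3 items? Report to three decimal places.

Remaining items: X1, X2, X3 (k = 3).
Σσᵢ² = 0.743 + 2.806 + 2.531 = 6.080
total variance = 6.080 + 2 × 0.709 = 7.498
α (item deleted) = (3/2)·(1 − 6.080/7.498) = 0.284

Cronbach's alpha = 0.284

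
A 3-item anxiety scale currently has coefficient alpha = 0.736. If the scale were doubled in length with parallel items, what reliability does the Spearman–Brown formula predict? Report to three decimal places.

predicted reliability = 0.848

Length factor m = 2
α' = m·α / (1 + (m−1)·α)
   = 2 × 0.736 / (1 + (2 − 1) × 0.736)
   = 1.4720 / 1.7360 = 0.848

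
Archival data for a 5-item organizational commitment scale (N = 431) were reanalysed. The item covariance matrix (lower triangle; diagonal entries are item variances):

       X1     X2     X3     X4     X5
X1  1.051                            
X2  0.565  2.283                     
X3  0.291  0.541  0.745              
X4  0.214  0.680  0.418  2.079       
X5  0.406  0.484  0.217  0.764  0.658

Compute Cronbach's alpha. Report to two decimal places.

α = 0.72

sum of item variances = 1.051 + 2.283 + 0.745 + 2.079 + 0.658 = 6.816
Σ_{i<j} σ_ij = 4.580
total variance = 6.816 + 2 × 4.580 = 15.976
α = (k/(k−1))·(1 − sum of item variances/total variance) = (5/4)·(1 − 6.816/15.976) = 0.72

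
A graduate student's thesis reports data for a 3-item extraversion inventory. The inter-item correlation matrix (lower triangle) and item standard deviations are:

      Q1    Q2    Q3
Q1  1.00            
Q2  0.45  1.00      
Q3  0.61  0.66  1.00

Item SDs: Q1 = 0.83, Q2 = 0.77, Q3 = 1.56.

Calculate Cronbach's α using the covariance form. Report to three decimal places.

Σσ²ᵢ = 0.83² + 0.77² + 1.56² = 3.7154
Covariances σ_ij = r_ij · s_i · s_j:
  σ(Q1,Q2) = 0.45 × 0.83 × 0.77 = 0.2876
  σ(Q1,Q3) = 0.61 × 0.83 × 1.56 = 0.7898
  σ(Q2,Q3) = 0.66 × 0.77 × 1.56 = 0.7928
σ²_T = Σσ²ᵢ + 2·Σσ_ij = 3.7154 + 2 × 1.8702 = 7.4558
α = (3/2)·(1 − 3.7154/7.4558) = 0.753

Cronbach's α = 0.753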